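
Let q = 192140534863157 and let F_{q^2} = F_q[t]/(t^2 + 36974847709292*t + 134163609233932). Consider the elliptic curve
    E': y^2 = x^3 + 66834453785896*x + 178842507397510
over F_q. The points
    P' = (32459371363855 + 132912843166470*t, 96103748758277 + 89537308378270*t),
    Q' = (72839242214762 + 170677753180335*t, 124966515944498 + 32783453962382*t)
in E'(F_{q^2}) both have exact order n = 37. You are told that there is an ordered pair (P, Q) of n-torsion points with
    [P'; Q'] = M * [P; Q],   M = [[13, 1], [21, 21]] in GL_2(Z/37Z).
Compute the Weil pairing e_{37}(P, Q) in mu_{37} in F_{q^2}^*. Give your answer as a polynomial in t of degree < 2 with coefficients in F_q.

44321531584302 + 148931878889802*t

Alternating bilinearity on E[37] (values in mu_{37} in F_{192140534863157^2}) gives e(P',Q') = e(P,Q)^det(M).
det M = 13*21 - 1*21 = 252 = 30 (mod 37); 30^{-1} = 21 (mod 37).
6-bit Miller (100101) on E'/F_{192140534863157} with a'=66834453785896, b'=178842507397510: accumulate tangent/chord ratios at Q'+S and P'+S'.
f_P(D_Q)/f_Q(D_P) = 43731340631706 + 67775585663932*t.
Raise to 21: e(P,Q) = 44321531584302 + 148931878889802*t in mu_{37}.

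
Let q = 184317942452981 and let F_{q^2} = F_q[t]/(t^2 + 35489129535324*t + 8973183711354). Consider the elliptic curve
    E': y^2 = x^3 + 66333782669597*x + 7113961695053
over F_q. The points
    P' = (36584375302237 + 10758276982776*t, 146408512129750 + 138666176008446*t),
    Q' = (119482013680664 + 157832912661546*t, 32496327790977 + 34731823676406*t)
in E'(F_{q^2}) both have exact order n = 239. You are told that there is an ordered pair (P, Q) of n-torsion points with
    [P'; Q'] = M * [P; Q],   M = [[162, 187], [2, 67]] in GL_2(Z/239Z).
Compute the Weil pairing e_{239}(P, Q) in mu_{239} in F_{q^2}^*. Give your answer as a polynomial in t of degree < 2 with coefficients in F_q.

Since e_{239}(P,P)=e_{239}(Q,Q)=1 and e_{239}(Q,P)=e_{239}(P,Q)^{-1}, expanding e_{239}(162*P + 187*Q,2*P + 67*Q) leaves e(P,Q)^det(M).
det M = 162*67 - 187*2 = 10480 = 203 (mod 239); 203^{-1} = 73 (mod 239).
Run Miller on y^2=x^3+66333782669597*x+7113961695053 over F_{184317942452981}: ladder 11101111 (8 bits); e = f_P(D_Q)/f_Q(D_P).
f_P(D_Q)/f_Q(D_P) = 182076568113291 + 100318428978863*t.
Raise to 73: e(P,Q) = 28638182410729 + 84501059262313*t in mu_{239}.

28638182410729 + 84501059262313*t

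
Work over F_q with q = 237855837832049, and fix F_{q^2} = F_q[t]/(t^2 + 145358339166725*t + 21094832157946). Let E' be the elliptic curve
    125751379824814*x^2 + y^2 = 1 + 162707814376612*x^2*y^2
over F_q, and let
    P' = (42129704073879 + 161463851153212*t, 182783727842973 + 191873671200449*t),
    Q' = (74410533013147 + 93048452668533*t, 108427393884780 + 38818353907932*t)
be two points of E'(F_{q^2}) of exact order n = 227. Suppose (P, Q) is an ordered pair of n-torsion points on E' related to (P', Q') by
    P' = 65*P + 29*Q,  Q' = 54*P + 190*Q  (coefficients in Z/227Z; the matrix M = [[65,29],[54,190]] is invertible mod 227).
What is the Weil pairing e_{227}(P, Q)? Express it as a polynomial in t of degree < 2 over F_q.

Under M = [[65,29],[54,190]] in GL_2(Z/227), e_{227}(P',Q') = e_{227}(P,Q)^(65*190-29*54 mod 227).
65*190 - 29*54 = 10784; reduced mod 227: det = 115, inverse 152.
Edwards a_E,d_E -> Montgomery A=46423096055364,B=76164436590621 -> Weierstrass 110833593049920,98839583165427 via alpha=127361811644254,beta=109688810278075.
n = 227 = (11100011)_2 (8 bits, wt 5); accumulate f_{227,P'}(Q'+S)/f_{227,P'}(S) along the 7-step ladder.
Result: e(P',Q') = 153877336673028 + 122482892546505*t.
Raise to 152: e(P,Q) = 7891044331207 + 108321102537762*t in mu_{227}.

7891044331207 + 108321102537762*t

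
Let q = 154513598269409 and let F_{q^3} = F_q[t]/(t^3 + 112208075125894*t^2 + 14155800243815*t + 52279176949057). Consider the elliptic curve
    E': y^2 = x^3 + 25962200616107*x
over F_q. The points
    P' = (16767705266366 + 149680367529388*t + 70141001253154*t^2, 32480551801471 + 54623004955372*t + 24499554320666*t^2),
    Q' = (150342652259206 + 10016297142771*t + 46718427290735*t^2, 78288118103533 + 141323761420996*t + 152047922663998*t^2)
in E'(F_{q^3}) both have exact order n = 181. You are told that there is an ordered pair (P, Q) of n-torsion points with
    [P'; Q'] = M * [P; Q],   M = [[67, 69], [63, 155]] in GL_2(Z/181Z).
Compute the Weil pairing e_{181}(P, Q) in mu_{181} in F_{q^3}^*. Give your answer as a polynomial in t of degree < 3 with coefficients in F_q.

5191900120593 + 43915790783630*t + 11731836849415*t^2

e_{181} is bilinear + alternating on E[181], so e_{181}(67*P + 69*Q, 63*P + 155*Q) = e_{181}(P,Q)^(67*155-69*63).
Hence e(P,Q) = e(P',Q')^{39} where 39 = 65^{-1} mod 181.
Build f_{181,P'} and f_{181,Q'} via the 8-bit ladder of 181=10110101_2; evaluate at shifted divisors; quotient in F_{154513598269409^3}.
Result: e(P',Q') = 39993273167032 + 118046314150556*t + 13668126773253*t^2.
Finally e_{181}(P,Q) = 5191900120593 + 43915790783630*t + 11731836849415*t^2.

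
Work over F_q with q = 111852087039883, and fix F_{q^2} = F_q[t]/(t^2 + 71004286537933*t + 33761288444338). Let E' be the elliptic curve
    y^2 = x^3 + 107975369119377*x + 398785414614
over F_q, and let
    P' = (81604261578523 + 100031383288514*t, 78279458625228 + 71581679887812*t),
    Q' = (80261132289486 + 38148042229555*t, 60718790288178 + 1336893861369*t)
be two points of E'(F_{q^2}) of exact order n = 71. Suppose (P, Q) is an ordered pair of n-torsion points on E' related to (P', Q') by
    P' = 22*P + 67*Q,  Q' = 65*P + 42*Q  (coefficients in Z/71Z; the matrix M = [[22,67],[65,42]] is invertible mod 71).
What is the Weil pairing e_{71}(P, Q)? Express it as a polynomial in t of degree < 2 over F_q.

Alternating bilinearity on E[71] (values in mu_{71} in F_{111852087039883^2}) gives e(P',Q') = e(P,Q)^det(M).
Inverting 48 mod 71: 37. Thus e_{71}(P,Q) = e(P',Q')^{37}.
Double-and-add over 1000111: 7-1 doublings, 4-1 additions; each step l_{T,T}/v_{2T} or l_{T,P'}/v at Q'+S for random S.
f_P(D_Q)/f_Q(D_P) = 66978264622200 + 68491743514914*t.
Raise to 37: e(P,Q) = 64728926786539 + 124687694768*t in mu_{71}.

64728926786539 + 124687694768*t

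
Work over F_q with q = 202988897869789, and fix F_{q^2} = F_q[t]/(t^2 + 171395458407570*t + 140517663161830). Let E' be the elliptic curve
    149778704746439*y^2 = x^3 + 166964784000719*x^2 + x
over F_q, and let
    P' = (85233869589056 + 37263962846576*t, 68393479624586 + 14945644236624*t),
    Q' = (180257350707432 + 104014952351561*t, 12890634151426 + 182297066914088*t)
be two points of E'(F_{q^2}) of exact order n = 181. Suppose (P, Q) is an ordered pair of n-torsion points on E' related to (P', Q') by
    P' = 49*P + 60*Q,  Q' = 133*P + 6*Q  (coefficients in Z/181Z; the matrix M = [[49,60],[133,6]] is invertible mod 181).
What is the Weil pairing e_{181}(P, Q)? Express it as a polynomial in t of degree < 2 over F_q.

Alternating bilinearity on E[181] (values in mu_{181} in F_{202988897869789^2}) gives e(P',Q') = e(P,Q)^det(M).
So e_{181}(P,Q) = e_{181}(P',Q')^{28}, since 97*28 = 1 mod 181.
Undo Montgomery via alpha=139004307200970, beta=91796950457738: (a',b')=(0,33648569616024) over F_{202988897869789}.
Run Miller on y^2=x^3+33648569616024 over F_{202988897869789}: ladder 10110101 (8 bits); e = f_P(D_Q)/f_Q(D_P).
The quotient is 58774079982440 + 192645199191966*t.
Finally e_{181}(P,Q) = 10982995626723 + 36264731684927*t.

10982995626723 + 36264731684927*t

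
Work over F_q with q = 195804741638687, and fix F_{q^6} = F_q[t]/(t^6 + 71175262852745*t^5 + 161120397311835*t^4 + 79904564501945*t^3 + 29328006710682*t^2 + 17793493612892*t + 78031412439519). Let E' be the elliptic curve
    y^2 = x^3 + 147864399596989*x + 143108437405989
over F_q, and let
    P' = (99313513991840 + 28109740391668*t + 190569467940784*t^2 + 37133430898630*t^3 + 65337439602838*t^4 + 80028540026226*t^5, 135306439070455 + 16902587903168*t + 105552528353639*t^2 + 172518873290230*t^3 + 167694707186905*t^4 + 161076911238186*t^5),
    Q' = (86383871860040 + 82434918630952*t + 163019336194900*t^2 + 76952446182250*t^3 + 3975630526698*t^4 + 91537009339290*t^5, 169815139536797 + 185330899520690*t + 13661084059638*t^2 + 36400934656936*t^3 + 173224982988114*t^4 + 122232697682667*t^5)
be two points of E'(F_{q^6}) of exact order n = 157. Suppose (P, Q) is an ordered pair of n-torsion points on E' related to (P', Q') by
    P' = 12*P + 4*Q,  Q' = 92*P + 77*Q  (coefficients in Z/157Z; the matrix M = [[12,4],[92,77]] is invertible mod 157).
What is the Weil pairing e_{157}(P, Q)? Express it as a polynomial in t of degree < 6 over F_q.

Under M = [[12,4],[92,77]] in GL_2(Z/157), e_{157}(P',Q') = e_{157}(P,Q)^(12*77-4*92 mod 157).
So e_{157}(P,Q) = e_{157}(P',Q')^{133}, since 85*133 = 1 mod 157.
Build f_{157,P'} and f_{157,Q'} via the 8-bit ladder of 157=10011101_2; evaluate at shifted divisors; quotient in F_{195804741638687^6}.
f_P(D_Q)/f_Q(D_P) = 168252028589585 + 66852896757304*t + 17641303564218*t^2 + 86147491738296*t^3 + 148216503960225*t^4 + 903439203857*t^5.
Thus e_{157}(P,Q) = 678912953886 + 55214160485322*t + 124569293952202*t^2 + 106410241160562*t^3 + 127167950017220*t^4 + 125338429768476*t^5.

678912953886 + 55214160485322*t + 124569293952202*t^2 + 106410241160562*t^3 + 127167950017220*t^4 + 125338429768476*t^5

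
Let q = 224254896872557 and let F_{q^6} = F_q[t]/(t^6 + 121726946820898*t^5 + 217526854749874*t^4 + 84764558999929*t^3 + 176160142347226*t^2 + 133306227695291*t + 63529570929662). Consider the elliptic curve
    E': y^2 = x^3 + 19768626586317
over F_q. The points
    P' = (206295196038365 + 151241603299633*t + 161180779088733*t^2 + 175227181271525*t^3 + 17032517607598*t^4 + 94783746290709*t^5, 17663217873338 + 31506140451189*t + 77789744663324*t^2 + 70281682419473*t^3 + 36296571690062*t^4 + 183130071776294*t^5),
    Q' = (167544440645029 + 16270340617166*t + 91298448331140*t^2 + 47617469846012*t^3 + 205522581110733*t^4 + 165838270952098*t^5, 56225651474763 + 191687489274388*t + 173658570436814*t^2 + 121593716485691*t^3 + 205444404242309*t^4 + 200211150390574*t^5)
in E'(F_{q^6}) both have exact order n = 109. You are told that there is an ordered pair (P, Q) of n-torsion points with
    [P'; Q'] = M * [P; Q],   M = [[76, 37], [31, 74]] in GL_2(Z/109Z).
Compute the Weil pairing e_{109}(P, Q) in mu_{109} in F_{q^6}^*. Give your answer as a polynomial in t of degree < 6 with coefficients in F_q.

Under M = [[76,37],[31,74]] in GL_2(Z/109), e_{109}(P',Q') = e_{109}(P,Q)^(76*74-37*31 mod 109).
76*74 - 37*31 = 4477; reduced mod 109: det = 8, inverse 41.
Build f_{109,P'} and f_{109,Q'} via the 7-bit ladder of 109=1101101_2; evaluate at shifted divisors; quotient in F_{224254896872557^6}.
e_{109}(P',Q') = 200248368465436 + 115773242148363*t + 163260287270058*t^2 + 82264295798388*t^3 + 62915463260518*t^4 + 181059593129606*t^5.
Raise to 41: e(P,Q) = 69430649406181 + 166494989490301*t + 1541620554917*t^2 + 38588400424174*t^3 + 169351776077673*t^4 + 89767106239483*t^5 in mu_{109}.

69430649406181 + 166494989490301*t + 1541620554917*t^2 + 38588400424174*t^3 + 169351776077673*t^4 + 89767106239483*t^5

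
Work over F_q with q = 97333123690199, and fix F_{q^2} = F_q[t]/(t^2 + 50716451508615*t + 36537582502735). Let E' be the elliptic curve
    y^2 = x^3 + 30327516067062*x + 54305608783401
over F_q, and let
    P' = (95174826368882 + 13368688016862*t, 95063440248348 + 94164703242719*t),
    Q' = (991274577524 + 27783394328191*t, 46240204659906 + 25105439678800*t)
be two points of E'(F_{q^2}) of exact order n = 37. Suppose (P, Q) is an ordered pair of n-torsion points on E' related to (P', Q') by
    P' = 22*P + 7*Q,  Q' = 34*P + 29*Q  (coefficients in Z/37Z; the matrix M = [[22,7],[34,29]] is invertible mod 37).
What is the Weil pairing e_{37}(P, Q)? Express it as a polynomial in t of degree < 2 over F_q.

65249820979956 + 84559072742836*t

Since e_{37}(P,P)=e_{37}(Q,Q)=1 and e_{37}(Q,P)=e_{37}(P,Q)^{-1}, expanding e_{37}(22*P + 7*Q,34*P + 29*Q) leaves e(P,Q)^det(M).
So e_{37}(P,Q) = e_{37}(P',Q')^{21}, since 30*21 = 1 mod 37.
Double-and-add over 100101: 6-1 doublings, 3-1 additions; each step l_{T,T}/v_{2T} or l_{T,P'}/v at Q'+S for random S.
Miller gives e_{37}(P',Q') = 25253978806834 + 43263278112486*t in F_{97333123690199^2}.
e_{37}(P,Q) = (25253978806834 + 43263278112486*t)^{21} = 65249820979956 + 84559072742836*t.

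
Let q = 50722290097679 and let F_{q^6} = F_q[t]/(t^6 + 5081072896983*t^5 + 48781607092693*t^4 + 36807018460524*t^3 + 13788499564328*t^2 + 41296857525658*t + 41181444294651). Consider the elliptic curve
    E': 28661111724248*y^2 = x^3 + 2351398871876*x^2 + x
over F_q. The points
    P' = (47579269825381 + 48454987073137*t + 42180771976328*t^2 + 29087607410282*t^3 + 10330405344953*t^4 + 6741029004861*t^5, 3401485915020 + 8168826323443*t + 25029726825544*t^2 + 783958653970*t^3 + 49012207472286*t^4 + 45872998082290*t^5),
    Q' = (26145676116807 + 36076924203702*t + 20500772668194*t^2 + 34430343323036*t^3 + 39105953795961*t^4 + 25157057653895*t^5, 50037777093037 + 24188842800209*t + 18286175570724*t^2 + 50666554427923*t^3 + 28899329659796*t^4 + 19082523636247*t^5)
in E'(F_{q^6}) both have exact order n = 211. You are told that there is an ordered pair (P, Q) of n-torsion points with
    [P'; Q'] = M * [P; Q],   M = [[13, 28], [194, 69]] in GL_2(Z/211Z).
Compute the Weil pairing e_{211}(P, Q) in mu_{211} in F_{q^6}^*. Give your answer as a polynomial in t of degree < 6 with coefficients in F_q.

Under M = [[13,28],[194,69]] in GL_2(Z/211), e_{211}(P',Q') = e_{211}(P,Q)^(13*69-28*194 mod 211).
13*69 - 28*194 = -4535; reduced mod 211: det = 107, inverse 71.
Undo Montgomery via alpha=31784940857967, beta=5899225339654: (a',b')=(38466290823828,16106306926376) over F_{50722290097679}.
8-bit Miller (11010011) on E'/F_{50722290097679} with a'=38466290823828, b'=16106306926376: accumulate tangent/chord ratios at Q'+S and P'+S'.
So e_{211}(P',Q') = 985747110762 + 35064734326795*t + 48506564308536*t^2 + 29052662156616*t^3 + 168450762671*t^4 + 23271359739954*t^5.
Finally e_{211}(P,Q) = 22373544405043 + 35486910347738*t + 10947209169008*t^2 + 17461198589563*t^3 + 27969230336861*t^4 + 12525708921833*t^5.

22373544405043 + 35486910347738*t + 10947209169008*t^2 + 17461198589563*t^3 + 27969230336861*t^4 + 12525708921833*t^5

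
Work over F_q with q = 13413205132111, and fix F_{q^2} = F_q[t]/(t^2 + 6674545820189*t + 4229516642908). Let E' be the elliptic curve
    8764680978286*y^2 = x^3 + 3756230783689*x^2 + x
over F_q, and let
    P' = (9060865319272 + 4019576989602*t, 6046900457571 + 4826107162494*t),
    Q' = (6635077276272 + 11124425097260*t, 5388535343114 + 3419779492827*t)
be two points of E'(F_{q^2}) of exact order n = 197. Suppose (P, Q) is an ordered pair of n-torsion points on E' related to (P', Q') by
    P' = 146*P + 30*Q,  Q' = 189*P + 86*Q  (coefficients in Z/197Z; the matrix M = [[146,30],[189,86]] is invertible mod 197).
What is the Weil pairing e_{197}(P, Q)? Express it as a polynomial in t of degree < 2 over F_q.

e_{197}(aP+bQ,cP+dQ) = e_{197}(P,Q)^(ad-bc); with (a,b,c,d)=(146,30,189,86) this gives the det-197 law.
det M = 146*86 - 30*189 = 6886 = 188 (mod 197); 188^{-1} = 175 (mod 197).
Set x_W=5526858355780*u+9165305800289, y_W=5526858355780*v; then E': y_W^2=x_W^3+6929440054431*x_W+900517463681.
Double-and-add over 11000101: 8-1 doublings, 4-1 additions; each step l_{T,T}/v_{2T} or l_{T,P'}/v at Q'+S for random S.
The quotient is 5250057819593 + 6054973981827*t.
e_{197}(P,Q) = (5250057819593 + 6054973981827*t)^{175} = 5543987196454 + 12287592893291*t.

5543987196454 + 12287592893291*t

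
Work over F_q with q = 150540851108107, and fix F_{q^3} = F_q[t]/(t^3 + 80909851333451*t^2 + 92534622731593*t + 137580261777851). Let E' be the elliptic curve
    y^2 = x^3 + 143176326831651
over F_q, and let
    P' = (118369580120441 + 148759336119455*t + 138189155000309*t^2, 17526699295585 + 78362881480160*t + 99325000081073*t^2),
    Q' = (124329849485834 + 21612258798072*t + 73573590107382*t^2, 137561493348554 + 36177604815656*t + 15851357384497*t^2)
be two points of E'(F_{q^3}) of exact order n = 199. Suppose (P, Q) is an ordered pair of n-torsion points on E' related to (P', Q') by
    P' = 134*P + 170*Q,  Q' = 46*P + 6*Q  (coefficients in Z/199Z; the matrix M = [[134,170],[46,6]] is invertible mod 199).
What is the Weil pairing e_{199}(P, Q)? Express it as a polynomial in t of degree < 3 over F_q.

107166938684012 + 139182125942655*t + 76383024265074*t^2

e_{199}(aP+bQ,cP+dQ) = e_{199}(P,Q)^(ad-bc); with (a,b,c,d)=(134,170,46,6) this gives the det-199 law.
det M = 134*6 - 170*46 = -7016 = 148 (mod 199); 148^{-1} = 39 (mod 199).
Run Miller on y^2=x^3+143176326831651 over F_{150540851108107}: ladder 11000111 (8 bits); e = f_P(D_Q)/f_Q(D_P).
The quotient is 126707503609449 + 26476618702814*t + 72080520493850*t^2.
e_{199}(P,Q) = (126707503609449 + 26476618702814*t + 72080520493850*t^2)^{39} = 107166938684012 + 139182125942655*t + 76383024265074*t^2.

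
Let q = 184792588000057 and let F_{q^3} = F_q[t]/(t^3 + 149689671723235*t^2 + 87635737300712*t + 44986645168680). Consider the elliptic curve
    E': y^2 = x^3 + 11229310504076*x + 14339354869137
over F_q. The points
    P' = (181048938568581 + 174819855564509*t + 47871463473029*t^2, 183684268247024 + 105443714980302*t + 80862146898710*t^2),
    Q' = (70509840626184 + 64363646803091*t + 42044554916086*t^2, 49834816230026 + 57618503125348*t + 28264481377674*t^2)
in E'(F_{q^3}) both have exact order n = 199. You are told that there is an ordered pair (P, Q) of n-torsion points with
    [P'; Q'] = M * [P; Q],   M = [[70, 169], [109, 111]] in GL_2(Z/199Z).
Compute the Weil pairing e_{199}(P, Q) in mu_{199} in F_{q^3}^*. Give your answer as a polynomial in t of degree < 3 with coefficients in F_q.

142022948480127 + 102005563029256*t + 145364588530742*t^2

Since e_{199}(P,P)=e_{199}(Q,Q)=1 and e_{199}(Q,P)=e_{199}(P,Q)^{-1}, expanding e_{199}(70*P + 169*Q,109*P + 111*Q) leaves e(P,Q)^det(M).
det(M) mod 199 = 95; its inverse in (Z/199)^* is 44 (check: 95*44 mod 199 = 1).
Double-and-add over 11000111: 8-1 doublings, 5-1 additions; each step l_{T,T}/v_{2T} or l_{T,P'}/v at Q'+S for random S.
The quotient is 156342136722164 + 62317620104553*t + 181449270510614*t^2.
e_{199}(P,Q) = (156342136722164 + 62317620104553*t + 181449270510614*t^2)^{44} = 142022948480127 + 102005563029256*t + 145364588530742*t^2.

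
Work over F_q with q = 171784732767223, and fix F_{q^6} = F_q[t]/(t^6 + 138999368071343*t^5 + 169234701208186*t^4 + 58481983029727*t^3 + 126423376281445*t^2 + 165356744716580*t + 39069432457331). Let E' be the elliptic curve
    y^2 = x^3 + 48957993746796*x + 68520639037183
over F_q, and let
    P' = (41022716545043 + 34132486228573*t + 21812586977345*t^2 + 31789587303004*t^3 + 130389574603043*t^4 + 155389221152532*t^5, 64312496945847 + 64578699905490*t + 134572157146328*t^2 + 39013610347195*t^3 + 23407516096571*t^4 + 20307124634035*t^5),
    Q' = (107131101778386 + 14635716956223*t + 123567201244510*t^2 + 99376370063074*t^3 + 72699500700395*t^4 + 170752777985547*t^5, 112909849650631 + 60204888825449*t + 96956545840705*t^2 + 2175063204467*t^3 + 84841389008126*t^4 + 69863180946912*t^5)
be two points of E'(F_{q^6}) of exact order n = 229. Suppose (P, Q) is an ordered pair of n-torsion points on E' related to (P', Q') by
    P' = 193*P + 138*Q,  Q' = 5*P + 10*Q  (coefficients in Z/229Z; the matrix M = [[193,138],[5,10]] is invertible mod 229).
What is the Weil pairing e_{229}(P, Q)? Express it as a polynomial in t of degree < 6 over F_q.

Since e_{229}(P,P)=e_{229}(Q,Q)=1 and e_{229}(Q,P)=e_{229}(P,Q)^{-1}, expanding e_{229}(193*P + 138*Q,5*P + 10*Q) leaves e(P,Q)^det(M).
Inverting 95 mod 229: 135. Thus e_{229}(P,Q) = e(P',Q')^{135}.
8-bit Miller (11100101) on E'/F_{171784732767223} with a'=48957993746796, b'=68520639037183: accumulate tangent/chord ratios at Q'+S and P'+S'.
e_{229}(P',Q') = 34001384453044 + 99750307337346*t + 118770023859490*t^2 + 4349630723985*t^3 + 156529645618502*t^4 + 32707904004087*t^5.
Raise to 135: e(P,Q) = 67551427969655 + 23210588118794*t + 109810622345757*t^2 + 121592087634660*t^3 + 82019314061591*t^4 + 168835503693498*t^5 in mu_{229}.

67551427969655 + 23210588118794*t + 109810622345757*t^2 + 121592087634660*t^3 + 82019314061591*t^4 + 168835503693498*t^5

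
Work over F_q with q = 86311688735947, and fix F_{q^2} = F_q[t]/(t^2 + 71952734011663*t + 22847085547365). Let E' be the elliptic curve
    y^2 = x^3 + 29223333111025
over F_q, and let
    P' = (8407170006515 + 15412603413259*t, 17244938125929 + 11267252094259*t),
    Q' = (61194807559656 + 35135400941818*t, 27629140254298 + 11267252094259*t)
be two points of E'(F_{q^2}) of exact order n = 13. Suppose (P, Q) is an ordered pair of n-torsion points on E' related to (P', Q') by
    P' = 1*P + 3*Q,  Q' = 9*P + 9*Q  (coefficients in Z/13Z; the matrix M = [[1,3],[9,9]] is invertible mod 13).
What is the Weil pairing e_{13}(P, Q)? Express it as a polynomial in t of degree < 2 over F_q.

e_{13}(aP+bQ,cP+dQ) = e_{13}(P,Q)^(ad-bc); with (a,b,c,d)=(1,3,9,9) this gives the det-13 law.
det M = 1*9 - 3*9 = -18 = 8 (mod 13); 8^{-1} = 5 (mod 13).
Double-and-add over 1101: 4-1 doublings, 3-1 additions; each step l_{T,T}/v_{2T} or l_{T,P'}/v at Q'+S for random S.
The quotient is 58131514726870 + 57252638739722*t.
Thus e_{13}(P,Q) = 51589800046329 + 56272035200970*t.

51589800046329 + 56272035200970*t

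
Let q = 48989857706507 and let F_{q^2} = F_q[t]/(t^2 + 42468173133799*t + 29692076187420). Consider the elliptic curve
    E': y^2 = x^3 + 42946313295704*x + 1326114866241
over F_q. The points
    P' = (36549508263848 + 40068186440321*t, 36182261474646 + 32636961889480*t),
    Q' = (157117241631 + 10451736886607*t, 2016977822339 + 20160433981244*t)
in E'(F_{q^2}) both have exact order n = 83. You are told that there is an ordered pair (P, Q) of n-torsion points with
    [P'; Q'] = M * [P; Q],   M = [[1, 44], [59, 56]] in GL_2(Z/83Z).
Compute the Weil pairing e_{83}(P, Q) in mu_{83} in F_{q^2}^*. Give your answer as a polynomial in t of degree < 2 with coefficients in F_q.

Under M = [[1,44],[59,56]] in GL_2(Z/83), e_{83}(P',Q') = e_{83}(P,Q)^(1*56-44*59 mod 83).
Inverting 33 mod 83: 78. Thus e_{83}(P,Q) = e(P',Q')^{78}.
Miller loop for e_{83} over F_{48989857706507^2}: bits of 83 = 1010011; 6 double steps + 3 add steps, l/v at each.
e_{83}(P',Q') = 42744825034626 + 35375183637412*t.
Raise to 78: e(P,Q) = 35201848305684 + 17907144605801*t in mu_{83}.

35201848305684 + 17907144605801*t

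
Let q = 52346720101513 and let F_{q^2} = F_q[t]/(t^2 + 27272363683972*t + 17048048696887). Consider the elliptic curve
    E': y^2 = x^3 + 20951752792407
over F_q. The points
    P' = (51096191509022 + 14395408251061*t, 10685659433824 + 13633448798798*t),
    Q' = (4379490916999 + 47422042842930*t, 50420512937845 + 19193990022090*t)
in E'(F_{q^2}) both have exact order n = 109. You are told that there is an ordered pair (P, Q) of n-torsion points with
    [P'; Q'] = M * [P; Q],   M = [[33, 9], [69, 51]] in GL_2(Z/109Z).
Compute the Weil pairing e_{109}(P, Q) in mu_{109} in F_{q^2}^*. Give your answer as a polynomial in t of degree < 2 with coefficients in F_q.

42313474793342 + 27936359973049*t

Alternating bilinearity on E[109] (values in mu_{109} in F_{52346720101513^2}) gives e(P',Q') = e(P,Q)^det(M).
det M = 33*51 - 9*69 = 1062 = 81 (mod 109); 81^{-1} = 35 (mod 109).
Run Miller on y^2=x^3+20951752792407 over F_{52346720101513}: ladder 1101101 (7 bits); e = f_P(D_Q)/f_Q(D_P).
f_P(D_Q)/f_Q(D_P) = 5479985270288 + 48431475807562*t.
Finally e_{109}(P,Q) = 42313474793342 + 27936359973049*t.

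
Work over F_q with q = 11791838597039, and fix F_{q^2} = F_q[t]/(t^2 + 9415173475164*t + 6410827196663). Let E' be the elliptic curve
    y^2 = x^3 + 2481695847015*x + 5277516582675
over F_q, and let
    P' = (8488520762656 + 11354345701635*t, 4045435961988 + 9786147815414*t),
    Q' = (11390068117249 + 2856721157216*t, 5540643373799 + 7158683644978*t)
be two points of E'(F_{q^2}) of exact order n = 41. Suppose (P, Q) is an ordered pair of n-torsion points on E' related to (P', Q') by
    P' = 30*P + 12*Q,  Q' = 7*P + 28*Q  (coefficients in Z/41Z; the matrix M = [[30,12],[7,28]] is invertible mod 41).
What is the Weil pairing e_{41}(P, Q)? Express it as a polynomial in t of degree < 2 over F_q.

6228615673430 + 133477021785*t

Since e_{41}(P,P)=e_{41}(Q,Q)=1 and e_{41}(Q,P)=e_{41}(P,Q)^{-1}, expanding e_{41}(30*P + 12*Q,7*P + 28*Q) leaves e(P,Q)^det(M).
So e_{41}(P,Q) = e_{41}(P',Q')^{16}, since 18*16 = 1 mod 41.
Miller loop for e_{41} over F_{11791838597039^2}: bits of 41 = 101001; 5 double steps + 2 add steps, l/v at each.
Miller gives e_{41}(P',Q') = 8445791314661 + 9130937870693*t in F_{11791838597039^2}.
Raise to 16: e(P,Q) = 6228615673430 + 133477021785*t in mu_{41}.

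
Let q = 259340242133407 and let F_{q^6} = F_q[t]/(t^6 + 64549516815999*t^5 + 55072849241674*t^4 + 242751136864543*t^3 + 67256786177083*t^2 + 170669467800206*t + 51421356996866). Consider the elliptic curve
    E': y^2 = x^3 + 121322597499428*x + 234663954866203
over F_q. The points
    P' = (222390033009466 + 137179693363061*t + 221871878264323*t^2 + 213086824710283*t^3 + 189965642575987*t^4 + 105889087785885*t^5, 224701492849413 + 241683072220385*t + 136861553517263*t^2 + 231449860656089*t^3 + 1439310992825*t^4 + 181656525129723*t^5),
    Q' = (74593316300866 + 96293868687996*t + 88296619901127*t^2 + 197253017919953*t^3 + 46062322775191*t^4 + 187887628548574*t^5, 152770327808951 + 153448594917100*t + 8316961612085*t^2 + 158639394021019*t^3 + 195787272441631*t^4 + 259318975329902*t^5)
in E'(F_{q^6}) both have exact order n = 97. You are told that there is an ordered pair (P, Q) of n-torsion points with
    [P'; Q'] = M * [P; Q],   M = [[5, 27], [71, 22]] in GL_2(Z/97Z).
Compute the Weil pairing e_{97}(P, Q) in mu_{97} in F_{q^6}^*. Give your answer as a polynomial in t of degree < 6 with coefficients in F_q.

The 97-Weil pairing on E[97] over F_{259340242133407} is alternating-bilinear: e_{97}(P',Q') = e_{97}(P,Q)^det(M).
Hence e(P,Q) = e(P',Q')^{62} where 62 = 36^{-1} mod 97.
Run Miller on y^2=x^3+121322597499428*x+234663954866203 over F_{259340242133407}: ladder 1100001 (7 bits); e = f_P(D_Q)/f_Q(D_P).
Result: e(P',Q') = 175334314146159 + 135555251879201*t + 58532899938555*t^2 + 249324186963833*t^3 + 84901810381890*t^4 + 134847715003848*t^5.
Raise to 62: e(P,Q) = 154677866635976 + 164242207751353*t + 34928901794347*t^2 + 117623472103683*t^3 + 6626899176492*t^4 + 234525135248970*t^5 in mu_{97}.

154677866635976 + 164242207751353*t + 34928901794347*t^2 + 117623472103683*t^3 + 6626899176492*t^4 + 234525135248970*t^5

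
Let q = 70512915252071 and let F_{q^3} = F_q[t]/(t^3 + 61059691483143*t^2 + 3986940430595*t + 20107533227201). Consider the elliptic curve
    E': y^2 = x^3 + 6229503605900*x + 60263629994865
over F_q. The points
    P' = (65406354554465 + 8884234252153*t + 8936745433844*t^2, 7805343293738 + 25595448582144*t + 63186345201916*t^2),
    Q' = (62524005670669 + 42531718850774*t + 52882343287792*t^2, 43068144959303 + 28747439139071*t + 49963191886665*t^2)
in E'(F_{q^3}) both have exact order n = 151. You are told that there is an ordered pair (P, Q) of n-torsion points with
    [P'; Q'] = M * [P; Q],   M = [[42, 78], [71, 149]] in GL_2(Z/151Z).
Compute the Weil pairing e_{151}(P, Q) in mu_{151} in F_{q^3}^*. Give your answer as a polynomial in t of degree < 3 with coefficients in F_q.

45816320136411 + 35981486433107*t + 49945191831896*t^2

Under M = [[42,78],[71,149]] in GL_2(Z/151), e_{151}(P',Q') = e_{151}(P,Q)^(42*149-78*71 mod 151).
Hence e(P,Q) = e(P',Q')^{69} where 69 = 116^{-1} mod 151.
Miller loop for e_{151} over F_{70512915252071^3}: bits of 151 = 10010111; 7 double steps + 4 add steps, l/v at each.
So e_{151}(P',Q') = 64802123734292 + 64634027821229*t + 18952408164748*t^2.
(64802123734292 + 64634027821229*t + 18952408164748*t^2)^{69} mod (70512915252071,f) = 45816320136411 + 35981486433107*t + 49945191831896*t^2.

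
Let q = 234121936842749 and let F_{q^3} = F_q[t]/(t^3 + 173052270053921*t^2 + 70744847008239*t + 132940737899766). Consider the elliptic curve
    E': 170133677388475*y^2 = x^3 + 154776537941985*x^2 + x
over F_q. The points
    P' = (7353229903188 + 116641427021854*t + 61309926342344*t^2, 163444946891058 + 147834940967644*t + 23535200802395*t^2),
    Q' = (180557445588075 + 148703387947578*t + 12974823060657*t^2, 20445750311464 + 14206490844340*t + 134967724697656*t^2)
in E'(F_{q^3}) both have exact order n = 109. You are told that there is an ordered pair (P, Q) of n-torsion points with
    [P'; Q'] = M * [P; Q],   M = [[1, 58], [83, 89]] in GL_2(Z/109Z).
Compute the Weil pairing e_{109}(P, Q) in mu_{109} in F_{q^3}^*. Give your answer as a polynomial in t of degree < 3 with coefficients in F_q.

Since e_{109}(P,P)=e_{109}(Q,Q)=1 and e_{109}(Q,P)=e_{109}(P,Q)^{-1}, expanding e_{109}(1*P + 58*Q,83*P + 89*Q) leaves e(P,Q)^det(M).
det M = 1*89 - 58*83 = -4725 = 71 (mod 109); 71^{-1} = 43 (mod 109).
(x,y)|->(104929293624946x+165042319844806,104929293624946y) sends E' to y^2=x^3+189587539531520*x+124903991664878.
Run Miller on y^2=x^3+189587539531520*x+124903991664878 over F_{234121936842749}: ladder 1101101 (7 bits); e = f_P(D_Q)/f_Q(D_P).
Result: e(P',Q') = 90315411895927 + 157213737708493*t + 160628692544845*t^2.
Thus e_{109}(P,Q) = 2795372059183 + 220972125299597*t + 216976620306783*t^2.

2795372059183 + 220972125299597*t + 216976620306783*t^2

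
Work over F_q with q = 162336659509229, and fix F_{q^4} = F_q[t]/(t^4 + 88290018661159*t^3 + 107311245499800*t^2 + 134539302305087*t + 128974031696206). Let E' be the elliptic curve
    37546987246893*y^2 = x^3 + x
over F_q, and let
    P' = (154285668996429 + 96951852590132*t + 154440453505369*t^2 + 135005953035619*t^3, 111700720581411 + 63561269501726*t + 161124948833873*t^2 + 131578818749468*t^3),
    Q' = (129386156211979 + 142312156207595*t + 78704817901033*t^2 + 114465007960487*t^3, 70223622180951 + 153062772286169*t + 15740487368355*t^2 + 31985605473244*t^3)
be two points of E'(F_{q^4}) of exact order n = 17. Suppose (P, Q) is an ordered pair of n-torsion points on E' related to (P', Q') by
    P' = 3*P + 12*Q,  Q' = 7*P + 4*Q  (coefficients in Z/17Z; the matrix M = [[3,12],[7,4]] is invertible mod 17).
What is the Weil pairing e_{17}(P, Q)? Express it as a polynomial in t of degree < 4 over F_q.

121548485228965 + 149973291685146*t + 114634693908106*t^2 + 134204038195054*t^3

e_{17} is bilinear + alternating on E[17], so e_{17}(3*P + 12*Q, 7*P + 4*Q) = e_{17}(P,Q)^(3*4-12*7).
Hence e(P,Q) = e(P',Q')^{4} where 4 = 13^{-1} mod 17.
Undo Montgomery via alpha=0, beta=70601481270167: (a',b')=(22538726253172,0) over F_{162336659509229}.
n = 17 = (10001)_2 (5 bits, wt 2); accumulate f_{17,P'}(Q'+S)/f_{17,P'}(S) along the 4-step ladder.
The quotient is 115446558827168 + 54742629380476*t + 17745935058892*t^2 + 135110142216672*t^3.
e_{17}(P,Q) = (115446558827168 + 54742629380476*t + 17745935058892*t^2 + 135110142216672*t^3)^{4} = 121548485228965 + 149973291685146*t + 114634693908106*t^2 + 134204038195054*t^3.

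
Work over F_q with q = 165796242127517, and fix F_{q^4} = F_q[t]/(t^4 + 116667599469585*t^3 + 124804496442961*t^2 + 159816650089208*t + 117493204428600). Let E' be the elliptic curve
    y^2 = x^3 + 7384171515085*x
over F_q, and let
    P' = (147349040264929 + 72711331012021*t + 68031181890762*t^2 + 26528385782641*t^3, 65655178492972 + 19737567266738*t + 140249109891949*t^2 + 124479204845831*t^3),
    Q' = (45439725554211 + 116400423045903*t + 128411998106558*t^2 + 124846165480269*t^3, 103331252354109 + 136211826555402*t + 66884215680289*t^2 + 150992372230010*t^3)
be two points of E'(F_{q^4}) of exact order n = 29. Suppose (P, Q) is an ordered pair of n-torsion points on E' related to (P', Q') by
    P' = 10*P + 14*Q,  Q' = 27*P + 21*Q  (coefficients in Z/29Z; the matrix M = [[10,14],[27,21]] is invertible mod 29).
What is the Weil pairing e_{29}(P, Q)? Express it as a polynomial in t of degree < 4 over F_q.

15813212795466 + 81065330391709*t + 46700422606096*t^2 + 133308330239181*t^3

Under M = [[10,14],[27,21]] in GL_2(Z/29), e_{29}(P',Q') = e_{29}(P,Q)^(10*21-14*27 mod 29).
Hence e(P,Q) = e(P',Q')^{5} where 5 = 6^{-1} mod 29.
n = 29 = (11101)_2 (5 bits, wt 4); accumulate f_{29,P'}(Q'+S)/f_{29,P'}(S) along the 4-step ladder.
So e_{29}(P',Q') = 150451924263860 + 138306089941771*t + 64124828304106*t^2 + 80393249119346*t^3.
Raise to 5: e(P,Q) = 15813212795466 + 81065330391709*t + 46700422606096*t^2 + 133308330239181*t^3 in mu_{29}.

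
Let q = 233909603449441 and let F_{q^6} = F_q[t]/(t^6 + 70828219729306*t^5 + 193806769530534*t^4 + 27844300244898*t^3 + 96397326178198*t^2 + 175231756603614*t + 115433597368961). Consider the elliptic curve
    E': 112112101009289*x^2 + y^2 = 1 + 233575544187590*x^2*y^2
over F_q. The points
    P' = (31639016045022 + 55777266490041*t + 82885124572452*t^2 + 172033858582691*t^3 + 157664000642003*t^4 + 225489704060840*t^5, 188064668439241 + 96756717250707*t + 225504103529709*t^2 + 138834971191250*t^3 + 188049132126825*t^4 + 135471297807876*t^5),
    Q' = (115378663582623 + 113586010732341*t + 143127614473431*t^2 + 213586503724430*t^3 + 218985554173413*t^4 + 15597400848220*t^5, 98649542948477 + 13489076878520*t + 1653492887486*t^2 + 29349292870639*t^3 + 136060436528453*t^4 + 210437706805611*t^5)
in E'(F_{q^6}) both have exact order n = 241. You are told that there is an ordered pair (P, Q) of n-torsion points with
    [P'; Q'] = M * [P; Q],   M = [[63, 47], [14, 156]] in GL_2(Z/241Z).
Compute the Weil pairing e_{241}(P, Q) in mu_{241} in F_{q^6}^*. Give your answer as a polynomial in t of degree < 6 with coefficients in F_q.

e_{241}(aP+bQ,cP+dQ) = e_{241}(P,Q)^(ad-bc); with (a,b,c,d)=(63,47,14,156) this gives the det-241 law.
So e_{241}(P,Q) = e_{241}(P',Q')^{221}, since 12*221 = 1 mod 241.
Edwards a_E,d_E -> Montgomery A=186996757304184,B=60210942766853 -> Weierstrass 31181129082294,211310840618419 via alpha=18629673624573,beta=28111540067785.
8-bit Miller (11110001) on E'/F_{233909603449441} with a'=31181129082294, b'=211310840618419: accumulate tangent/chord ratios at Q'+S and P'+S'.
The quotient is 223608639296352 + 168540322748607*t + 81421683484163*t^2 + 65037711859457*t^3 + 231590702067967*t^4 + 186470406674063*t^5.
Finally e_{241}(P,Q) = 188510506271166 + 185659314381988*t + 34741527912822*t^2 + 232635770892974*t^3 + 208369852790815*t^4 + 232801796455694*t^5.

188510506271166 + 185659314381988*t + 34741527912822*t^2 + 232635770892974*t^3 + 208369852790815*t^4 + 232801796455694*t^5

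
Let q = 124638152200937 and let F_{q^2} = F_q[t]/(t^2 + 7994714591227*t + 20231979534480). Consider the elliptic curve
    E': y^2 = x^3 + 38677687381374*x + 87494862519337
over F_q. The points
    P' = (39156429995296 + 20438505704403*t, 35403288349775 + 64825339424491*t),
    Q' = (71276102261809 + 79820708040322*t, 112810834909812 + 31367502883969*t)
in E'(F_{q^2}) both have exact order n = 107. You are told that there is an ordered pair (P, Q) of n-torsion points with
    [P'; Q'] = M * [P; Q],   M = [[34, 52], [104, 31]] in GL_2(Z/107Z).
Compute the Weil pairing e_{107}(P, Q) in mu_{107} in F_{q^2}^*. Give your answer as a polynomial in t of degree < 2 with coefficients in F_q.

e_{107}(aP+bQ,cP+dQ) = e_{107}(P,Q)^(ad-bc); with (a,b,c,d)=(34,52,104,31) this gives the det-107 law.
det M = 34*31 - 52*104 = -4354 = 33 (mod 107); 33^{-1} = 13 (mod 107).
Miller loop for e_{107} over F_{124638152200937^2}: bits of 107 = 1101011; 6 double steps + 4 add steps, l/v at each.
So e_{107}(P',Q') = 55868769502154 + 67357711034386*t.
Thus e_{107}(P,Q) = 106944158279632 + 30746833824854*t.

106944158279632 + 30746833824854*t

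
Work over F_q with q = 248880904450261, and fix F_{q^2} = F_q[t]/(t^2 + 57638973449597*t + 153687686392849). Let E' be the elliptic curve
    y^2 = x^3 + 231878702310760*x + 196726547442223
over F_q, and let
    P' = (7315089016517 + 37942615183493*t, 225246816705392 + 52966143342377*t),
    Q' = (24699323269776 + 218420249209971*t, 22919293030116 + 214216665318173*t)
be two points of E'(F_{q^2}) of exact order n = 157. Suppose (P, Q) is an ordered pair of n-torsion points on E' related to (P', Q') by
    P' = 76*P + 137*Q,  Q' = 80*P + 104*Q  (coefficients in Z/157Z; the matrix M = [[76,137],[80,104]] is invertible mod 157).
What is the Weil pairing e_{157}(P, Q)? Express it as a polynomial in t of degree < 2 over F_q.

Under M = [[76,137],[80,104]] in GL_2(Z/157), e_{157}(P',Q') = e_{157}(P,Q)^(76*104-137*80 mod 157).
det M = 76*104 - 137*80 = -3056 = 84 (mod 157); 84^{-1} = 43 (mod 157).
8-bit Miller (10011101) on E'/F_{248880904450261} with a'=231878702310760, b'=196726547442223: accumulate tangent/chord ratios at Q'+S and P'+S'.
So e_{157}(P',Q') = 73391166856830 + 79104069935541*t.
Thus e_{157}(P,Q) = 51391600990008 + 239527983326259*t.

51391600990008 + 239527983326259*t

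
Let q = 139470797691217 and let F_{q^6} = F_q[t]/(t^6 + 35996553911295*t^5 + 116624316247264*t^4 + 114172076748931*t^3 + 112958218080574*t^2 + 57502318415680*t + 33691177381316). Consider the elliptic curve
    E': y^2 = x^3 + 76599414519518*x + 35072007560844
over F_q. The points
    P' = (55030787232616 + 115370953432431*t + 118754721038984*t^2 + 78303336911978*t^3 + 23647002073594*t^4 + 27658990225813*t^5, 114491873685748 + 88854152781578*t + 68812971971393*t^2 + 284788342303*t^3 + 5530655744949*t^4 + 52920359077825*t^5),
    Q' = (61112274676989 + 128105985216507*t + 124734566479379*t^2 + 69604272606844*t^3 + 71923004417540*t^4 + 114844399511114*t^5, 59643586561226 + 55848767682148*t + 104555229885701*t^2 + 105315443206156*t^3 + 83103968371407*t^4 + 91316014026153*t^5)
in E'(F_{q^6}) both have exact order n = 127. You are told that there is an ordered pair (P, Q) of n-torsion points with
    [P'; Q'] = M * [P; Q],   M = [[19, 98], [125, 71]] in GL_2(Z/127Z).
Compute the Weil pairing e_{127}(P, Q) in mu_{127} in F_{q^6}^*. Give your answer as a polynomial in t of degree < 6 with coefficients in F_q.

31446121682320 + 29993435526463*t + 99097903488721*t^2 + 69238577639794*t^3 + 6241861557329*t^4 + 27324821617893*t^5

The 127-Weil pairing on E[127] over F_{139470797691217} is alternating-bilinear: e_{127}(P',Q') = e_{127}(P,Q)^det(M).
So e_{127}(P,Q) = e_{127}(P',Q')^{121}, since 21*121 = 1 mod 127.
Miller loop for e_{127} over F_{139470797691217^6}: bits of 127 = 1111111; 6 double steps + 6 add steps, l/v at each.
So e_{127}(P',Q') = 43121702501728 + 132903112591604*t + 41800783306607*t^2 + 16656827823568*t^3 + 9948800710855*t^4 + 126013691781881*t^5.
Raise to 121: e(P,Q) = 31446121682320 + 29993435526463*t + 99097903488721*t^2 + 69238577639794*t^3 + 6241861557329*t^4 + 27324821617893*t^5 in mu_{127}.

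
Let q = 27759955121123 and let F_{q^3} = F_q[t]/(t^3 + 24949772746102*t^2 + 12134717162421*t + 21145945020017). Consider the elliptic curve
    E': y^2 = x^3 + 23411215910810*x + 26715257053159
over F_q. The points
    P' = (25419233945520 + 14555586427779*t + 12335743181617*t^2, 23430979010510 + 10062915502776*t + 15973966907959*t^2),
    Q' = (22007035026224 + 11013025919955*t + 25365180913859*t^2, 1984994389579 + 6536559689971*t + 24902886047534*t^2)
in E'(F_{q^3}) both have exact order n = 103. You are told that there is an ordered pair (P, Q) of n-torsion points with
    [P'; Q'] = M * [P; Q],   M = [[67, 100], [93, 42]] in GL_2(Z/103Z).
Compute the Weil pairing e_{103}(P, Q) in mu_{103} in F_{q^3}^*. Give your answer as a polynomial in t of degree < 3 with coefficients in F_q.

2041407808351 + 13772053274731*t + 26863837096930*t^2

Under M = [[67,100],[93,42]] in GL_2(Z/103), e_{103}(P',Q') = e_{103}(P,Q)^(67*42-100*93 mod 103).
det(M) mod 103 = 3; its inverse in (Z/103)^* is 69 (check: 3*69 mod 103 = 1).
Build f_{103,P'} and f_{103,Q'} via the 7-bit ladder of 103=1100111_2; evaluate at shifted divisors; quotient in F_{27759955121123^3}.
Result: e(P',Q') = 22498431910901 + 8597144570475*t + 9452176597776*t^2.
(22498431910901 + 8597144570475*t + 9452176597776*t^2)^{69} mod (27759955121123,f) = 2041407808351 + 13772053274731*t + 26863837096930*t^2.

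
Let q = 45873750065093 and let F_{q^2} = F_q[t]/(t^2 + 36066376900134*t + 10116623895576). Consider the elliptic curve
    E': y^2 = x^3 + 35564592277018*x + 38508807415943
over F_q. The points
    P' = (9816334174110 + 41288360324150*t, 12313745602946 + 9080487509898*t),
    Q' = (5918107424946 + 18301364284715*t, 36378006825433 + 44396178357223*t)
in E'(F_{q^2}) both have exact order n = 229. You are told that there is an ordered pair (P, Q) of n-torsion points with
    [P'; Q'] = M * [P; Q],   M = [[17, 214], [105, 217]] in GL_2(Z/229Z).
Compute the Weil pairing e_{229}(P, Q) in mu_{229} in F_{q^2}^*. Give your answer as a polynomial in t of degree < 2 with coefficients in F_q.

e_{229}(aP+bQ,cP+dQ) = e_{229}(P,Q)^(ad-bc); with (a,b,c,d)=(17,214,105,217) this gives the det-229 law.
17*217 - 214*105 = -18781; reduced mod 229: det = 226, inverse 76.
Run Miller on y^2=x^3+35564592277018*x+38508807415943 over F_{45873750065093}: ladder 11100101 (8 bits); e = f_P(D_Q)/f_Q(D_P).
Miller gives e_{229}(P',Q') = 42406156054653 + 9853408222179*t in F_{45873750065093^2}.
e_{229}(P,Q) = (42406156054653 + 9853408222179*t)^{76} = 13328911335768 + 25084036661449*t.

13328911335768 + 25084036661449*t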